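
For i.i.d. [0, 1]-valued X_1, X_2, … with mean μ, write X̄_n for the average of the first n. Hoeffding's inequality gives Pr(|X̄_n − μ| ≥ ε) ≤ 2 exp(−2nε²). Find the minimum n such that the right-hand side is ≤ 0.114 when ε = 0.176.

Require 2·exp(−2nε²) ≤ 0.114, i.e. 2nε² ≥ ln(2/0.114) = 2.864704.
So n ≥ 2.864704 / (2·0.176²) = 46.241.
The smallest integer n is 47.

47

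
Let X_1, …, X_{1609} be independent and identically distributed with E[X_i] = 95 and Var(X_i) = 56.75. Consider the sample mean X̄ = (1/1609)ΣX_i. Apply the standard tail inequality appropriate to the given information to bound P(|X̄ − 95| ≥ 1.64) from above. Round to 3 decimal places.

0.013

With mean and variance of each term known, Chebyshev's inequality bounds the deviation of the sum (or sample mean).
Var(X̄) = Var(X_i)/n = 56.75/1609 = 0.03527.
Chebyshev: P(|X̄ − 95| ≥ 1.64) ≤ Var(X̄)/(1.64)² = 56.75/(1609·1.64²) = 0.0131.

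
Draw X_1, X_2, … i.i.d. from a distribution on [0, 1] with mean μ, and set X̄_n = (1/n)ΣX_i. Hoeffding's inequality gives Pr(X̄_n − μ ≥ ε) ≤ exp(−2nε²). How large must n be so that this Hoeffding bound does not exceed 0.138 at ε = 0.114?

Require exp(−2nε²) ≤ 0.138, i.e. 2nε² ≥ ln(1/0.138) = 1.980502.
So n ≥ 1.980502 / (2·0.114²) = 76.197.
The smallest integer n is 77.

77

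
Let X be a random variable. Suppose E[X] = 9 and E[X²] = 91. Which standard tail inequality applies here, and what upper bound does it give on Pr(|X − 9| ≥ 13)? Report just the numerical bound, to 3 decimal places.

0.059

The first two moments determine the variance, so Chebyshev's inequality is the sharpest standard bound available.
Var(X) = E[X²] − (E[X])² = 91 − 81 = 10.
Chebyshev's inequality: Pr(|X − μ| ≥ t) ≤ Var(X)/t² = 10/169 = 0.0592.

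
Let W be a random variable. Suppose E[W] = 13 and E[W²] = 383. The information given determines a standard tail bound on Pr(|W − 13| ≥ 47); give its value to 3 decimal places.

0.097

The first two moments determine the variance, so Chebyshev's inequality is the sharpest standard bound available.
Var(W) = E[W²] − (E[W])² = 383 − 169 = 214.
Chebyshev's inequality: Pr(|W − μ| ≥ t) ≤ Var(W)/t² = 214/2209 = 0.0969.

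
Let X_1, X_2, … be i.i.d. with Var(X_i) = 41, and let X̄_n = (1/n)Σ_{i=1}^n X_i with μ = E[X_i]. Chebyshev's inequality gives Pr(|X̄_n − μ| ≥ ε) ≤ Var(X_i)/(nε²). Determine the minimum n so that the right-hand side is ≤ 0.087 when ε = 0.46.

2228

Require 41/(n·0.46²) ≤ 0.087, i.e. n ≥ 41/(0.087·0.46²) = 2227.147.
The smallest integer n is 2228.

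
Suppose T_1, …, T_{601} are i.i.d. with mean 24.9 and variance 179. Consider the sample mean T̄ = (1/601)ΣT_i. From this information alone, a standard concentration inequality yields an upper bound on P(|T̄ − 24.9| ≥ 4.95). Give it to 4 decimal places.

0.0122

With mean and variance of each term known, Chebyshev's inequality bounds the deviation of the sum (or sample mean).
Var(T̄) = Var(T_i)/n = 179/601 = 0.29784.
Chebyshev: P(|T̄ − 24.9| ≥ 4.95) ≤ Var(T̄)/(4.95)² = 179/(601·4.95²) = 0.0122.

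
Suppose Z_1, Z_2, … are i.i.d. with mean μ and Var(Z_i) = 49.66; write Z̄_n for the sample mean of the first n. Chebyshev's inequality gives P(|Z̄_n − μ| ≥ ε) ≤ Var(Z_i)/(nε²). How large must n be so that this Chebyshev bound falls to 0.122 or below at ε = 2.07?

95

Require 49.66/(n·2.07²) ≤ 0.122, i.e. n ≥ 49.66/(0.122·2.07²) = 94.996.
The smallest integer n is 95.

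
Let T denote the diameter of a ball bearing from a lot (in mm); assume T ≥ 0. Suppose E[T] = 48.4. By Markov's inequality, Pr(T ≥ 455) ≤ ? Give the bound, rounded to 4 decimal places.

0.1064

Markov's inequality: for a non-negative random variable, Pr(T ≥ a) ≤ E[T]/a.
Here E[T] = 48.4 and a = 455, so the bound is 48.4/455 = 0.1064.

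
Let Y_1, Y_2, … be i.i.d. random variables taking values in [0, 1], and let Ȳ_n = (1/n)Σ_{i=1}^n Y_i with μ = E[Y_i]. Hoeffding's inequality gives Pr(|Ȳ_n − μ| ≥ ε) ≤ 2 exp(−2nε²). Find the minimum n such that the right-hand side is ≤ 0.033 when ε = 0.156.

Require 2·exp(−2nε²) ≤ 0.033, i.e. 2nε² ≥ ln(2/0.033) = 4.104395.
So n ≥ 4.104395 / (2·0.156²) = 84.328.
The smallest integer n is 85.

85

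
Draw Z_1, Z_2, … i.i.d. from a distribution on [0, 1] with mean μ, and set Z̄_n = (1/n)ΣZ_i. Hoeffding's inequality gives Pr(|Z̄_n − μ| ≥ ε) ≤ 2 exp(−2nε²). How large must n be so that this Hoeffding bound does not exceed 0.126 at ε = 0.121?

95

Require 2·exp(−2nε²) ≤ 0.126, i.e. 2nε² ≥ ln(2/0.126) = 2.764621.
So n ≥ 2.764621 / (2·0.121²) = 94.414.
The smallest integer n is 95.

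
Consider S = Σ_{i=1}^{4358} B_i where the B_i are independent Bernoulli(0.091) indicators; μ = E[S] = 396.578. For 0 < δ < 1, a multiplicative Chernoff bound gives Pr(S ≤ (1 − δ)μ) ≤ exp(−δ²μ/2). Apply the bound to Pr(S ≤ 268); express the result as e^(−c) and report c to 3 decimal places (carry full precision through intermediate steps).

Write 268 = (1 − δ)μ, so δ = 1 − 268/396.578 = 0.3242187…
Then the exponent is δ²μ/2 = (μ − 268)²/(2μ) = 20.843695.

20.844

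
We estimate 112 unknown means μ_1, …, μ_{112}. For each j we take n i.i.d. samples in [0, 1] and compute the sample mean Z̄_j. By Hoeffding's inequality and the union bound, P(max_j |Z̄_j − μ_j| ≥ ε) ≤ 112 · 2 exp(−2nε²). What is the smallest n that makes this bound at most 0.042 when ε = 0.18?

Need 2·112·exp(−2nε²) ≤ 0.042, i.e. exp(−2nε²) ≤ 0.042/224.
So 2nε² ≥ ln(224/0.042) = 8.581732.
Hence n ≥ 8.581732/(2·0.18²) = 132.434.
The smallest integer n is 133.

133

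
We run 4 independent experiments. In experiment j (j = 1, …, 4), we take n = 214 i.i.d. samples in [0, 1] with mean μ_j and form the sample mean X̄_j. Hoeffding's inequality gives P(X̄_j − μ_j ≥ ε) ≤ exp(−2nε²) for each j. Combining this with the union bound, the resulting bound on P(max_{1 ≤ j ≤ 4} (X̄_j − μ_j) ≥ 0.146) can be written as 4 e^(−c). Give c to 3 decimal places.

9.123

Union bound over the 4 events: P(max_{1 ≤ j ≤ 4} (X̄_j − μ_j) ≥ 0.146) ≤ 4·exp(−2nε²) = 4 exp(−2·214·0.146²).
So c = 2·214·0.146² = 9.1232.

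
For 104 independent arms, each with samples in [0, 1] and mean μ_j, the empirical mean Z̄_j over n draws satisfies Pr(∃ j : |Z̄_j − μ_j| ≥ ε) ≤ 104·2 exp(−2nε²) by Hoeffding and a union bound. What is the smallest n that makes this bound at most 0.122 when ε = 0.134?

Need 2·104·exp(−2nε²) ≤ 0.122, i.e. exp(−2nε²) ≤ 0.122/208.
So 2nε² ≥ ln(208/0.122) = 7.441272.
Hence n ≥ 7.441272/(2·0.134²) = 207.209.
The smallest integer n is 208.

208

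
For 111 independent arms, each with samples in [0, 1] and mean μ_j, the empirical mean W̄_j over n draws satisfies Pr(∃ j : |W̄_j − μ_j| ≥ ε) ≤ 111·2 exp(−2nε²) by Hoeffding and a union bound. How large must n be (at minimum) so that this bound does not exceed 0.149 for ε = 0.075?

Need 2·111·exp(−2nε²) ≤ 0.149, i.e. exp(−2nε²) ≤ 0.149/222.
So 2nε² ≥ ln(222/0.149) = 7.306486.
Hence n ≥ 7.306486/(2·0.075²) = 649.465.
The smallest integer n is 650.

650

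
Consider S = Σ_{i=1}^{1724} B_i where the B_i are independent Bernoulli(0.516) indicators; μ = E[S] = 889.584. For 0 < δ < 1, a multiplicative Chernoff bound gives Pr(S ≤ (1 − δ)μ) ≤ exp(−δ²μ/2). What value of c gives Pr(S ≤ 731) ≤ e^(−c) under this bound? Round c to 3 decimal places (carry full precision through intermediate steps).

Write 731 = (1 − δ)μ, so δ = 1 − 731/889.584 = 0.1782676…
Then the exponent is δ²μ/2 = (μ − 731)²/(2μ) = 14.135194.

14.135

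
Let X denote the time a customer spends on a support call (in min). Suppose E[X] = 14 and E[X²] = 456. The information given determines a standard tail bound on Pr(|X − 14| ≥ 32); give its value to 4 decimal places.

The first two moments determine the variance, so Chebyshev's inequality is the sharpest standard bound available.
Var(X) = E[X²] − (E[X])² = 456 − 196 = 260.
Chebyshev's inequality: Pr(|X − μ| ≥ t) ≤ Var(X)/t² = 260/1024 = 0.2539.

0.2539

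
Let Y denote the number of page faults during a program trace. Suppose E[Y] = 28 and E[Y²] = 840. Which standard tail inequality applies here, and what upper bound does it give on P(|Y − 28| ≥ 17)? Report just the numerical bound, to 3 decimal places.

The first two moments determine the variance, so Chebyshev's inequality is the sharpest standard bound available.
Var(Y) = E[Y²] − (E[Y])² = 840 − 784 = 56.
Chebyshev's inequality: P(|Y − μ| ≥ t) ≤ Var(Y)/t² = 56/289 = 0.1938.

0.194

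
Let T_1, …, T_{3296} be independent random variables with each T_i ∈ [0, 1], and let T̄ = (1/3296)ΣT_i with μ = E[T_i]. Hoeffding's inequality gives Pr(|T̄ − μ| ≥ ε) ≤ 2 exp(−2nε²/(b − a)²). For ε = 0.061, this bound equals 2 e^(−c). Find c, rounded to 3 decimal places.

24.529

c = 2nε²/(b − a)² = 2·3296·0.061² / 1² = 24.5288.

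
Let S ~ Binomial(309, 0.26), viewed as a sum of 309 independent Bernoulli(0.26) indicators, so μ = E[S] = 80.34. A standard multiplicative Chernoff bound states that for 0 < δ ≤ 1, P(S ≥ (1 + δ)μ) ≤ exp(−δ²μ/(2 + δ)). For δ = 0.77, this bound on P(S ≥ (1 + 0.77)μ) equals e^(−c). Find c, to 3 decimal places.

17.196

c = δ²μ/(2 + δ) = 0.77²·80.34/(2 + 0.77) = 17.1962.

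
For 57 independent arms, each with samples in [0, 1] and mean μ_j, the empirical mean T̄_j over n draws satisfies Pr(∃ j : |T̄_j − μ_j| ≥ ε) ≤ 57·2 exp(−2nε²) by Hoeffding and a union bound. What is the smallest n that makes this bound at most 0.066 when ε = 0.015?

Need 2·57·exp(−2nε²) ≤ 0.066, i.e. exp(−2nε²) ≤ 0.066/114.
So 2nε² ≥ ln(114/0.066) = 7.454299.
Hence n ≥ 7.454299/(2·0.015²) = 16565.109.
The smallest integer n is 16566.

16566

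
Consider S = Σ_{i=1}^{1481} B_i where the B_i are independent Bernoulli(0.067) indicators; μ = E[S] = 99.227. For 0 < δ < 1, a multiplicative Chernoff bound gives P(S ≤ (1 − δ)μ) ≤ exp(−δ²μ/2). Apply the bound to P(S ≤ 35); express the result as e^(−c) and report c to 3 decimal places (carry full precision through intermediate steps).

20.786

Write 35 = (1 − δ)μ, so δ = 1 − 35/99.227 = 0.6472734…
Then the exponent is δ²μ/2 = (μ − 35)²/(2μ) = 20.786215.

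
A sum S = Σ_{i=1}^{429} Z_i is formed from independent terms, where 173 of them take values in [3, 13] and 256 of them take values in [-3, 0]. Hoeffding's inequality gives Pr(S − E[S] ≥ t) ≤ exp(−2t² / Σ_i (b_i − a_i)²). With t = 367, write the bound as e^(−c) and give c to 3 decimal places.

13.741

Σ(b_i − a_i)² = 173·10² + 256·3² = 19604.
c = 2t² / 19604 = 2·367² / 19604 = 13.7410.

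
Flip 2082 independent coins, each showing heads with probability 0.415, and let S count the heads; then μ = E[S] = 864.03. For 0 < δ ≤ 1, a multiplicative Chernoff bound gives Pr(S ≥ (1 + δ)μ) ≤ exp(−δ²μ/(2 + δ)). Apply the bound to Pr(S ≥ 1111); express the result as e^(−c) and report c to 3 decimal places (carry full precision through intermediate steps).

30.883

Write 1111 = (1 + δ)μ, so δ = 1111/864.03 − 1 = 0.285835…
Then the exponent is δ²μ/(2 + δ) = (1111 − μ)² / (μ·(2 + δ)) = 30.882660.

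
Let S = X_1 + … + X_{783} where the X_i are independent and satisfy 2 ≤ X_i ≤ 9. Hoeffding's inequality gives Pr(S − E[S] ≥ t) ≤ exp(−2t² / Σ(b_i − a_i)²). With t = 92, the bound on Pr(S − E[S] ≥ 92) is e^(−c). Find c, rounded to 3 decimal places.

0.441

Σ(b_i − a_i)² = 783·(7)² = 38367.
c = 2t²/38367 = 2·92²/38367 = 0.4412.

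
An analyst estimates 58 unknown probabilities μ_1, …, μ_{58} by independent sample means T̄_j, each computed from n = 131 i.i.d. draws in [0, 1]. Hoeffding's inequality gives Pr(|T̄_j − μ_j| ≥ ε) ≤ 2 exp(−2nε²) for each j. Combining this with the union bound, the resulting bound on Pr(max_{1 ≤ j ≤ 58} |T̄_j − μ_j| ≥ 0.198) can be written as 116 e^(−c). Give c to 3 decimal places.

10.271

Union bound over the 58 events: Pr(max_{1 ≤ j ≤ 58} |T̄_j − μ_j| ≥ 0.198) ≤ 58·2·exp(−2nε²) = 116 exp(−2·131·0.198²).
So c = 2·131·0.198² = 10.2714.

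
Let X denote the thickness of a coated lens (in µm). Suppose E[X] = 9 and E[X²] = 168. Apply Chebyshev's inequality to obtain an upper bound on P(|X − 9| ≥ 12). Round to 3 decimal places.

0.604

Var(X) = E[X²] − (E[X])² = 168 − 81 = 87.
Chebyshev's inequality: P(|X − μ| ≥ t) ≤ Var(X)/t² = 87/144 = 0.6042.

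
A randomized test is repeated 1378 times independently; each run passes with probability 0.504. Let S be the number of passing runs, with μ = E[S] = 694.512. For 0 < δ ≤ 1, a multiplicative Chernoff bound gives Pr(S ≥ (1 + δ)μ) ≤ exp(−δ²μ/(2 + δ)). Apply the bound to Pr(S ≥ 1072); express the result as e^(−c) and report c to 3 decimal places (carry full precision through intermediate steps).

Write 1072 = (1 + δ)μ, so δ = 1072/694.512 − 1 = 0.5435298…
Then the exponent is δ²μ/(2 + δ) = (1072 − μ)² / (μ·(2 + δ)) = 80.665849.

80.666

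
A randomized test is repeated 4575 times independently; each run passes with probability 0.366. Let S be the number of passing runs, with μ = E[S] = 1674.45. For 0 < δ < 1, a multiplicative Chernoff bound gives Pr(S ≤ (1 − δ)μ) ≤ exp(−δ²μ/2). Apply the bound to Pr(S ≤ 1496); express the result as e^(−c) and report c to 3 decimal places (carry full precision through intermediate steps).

Write 1496 = (1 − δ)μ, so δ = 1 − 1496/1674.45 = 0.1065723…
Then the exponent is δ²μ/2 = (μ − 1496)²/(2μ) = 9.508914.

9.509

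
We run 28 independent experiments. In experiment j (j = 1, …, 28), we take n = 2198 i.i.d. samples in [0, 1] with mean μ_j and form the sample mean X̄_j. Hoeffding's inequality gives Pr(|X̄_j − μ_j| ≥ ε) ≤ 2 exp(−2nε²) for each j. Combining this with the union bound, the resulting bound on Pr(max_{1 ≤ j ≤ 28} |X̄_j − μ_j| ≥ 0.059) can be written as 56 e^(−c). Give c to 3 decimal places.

Union bound over the 28 events: Pr(max_{1 ≤ j ≤ 28} |X̄_j − μ_j| ≥ 0.059) ≤ 28·2·exp(−2nε²) = 56 exp(−2·2198·0.059²).
So c = 2·2198·0.059² = 15.3025.

15.302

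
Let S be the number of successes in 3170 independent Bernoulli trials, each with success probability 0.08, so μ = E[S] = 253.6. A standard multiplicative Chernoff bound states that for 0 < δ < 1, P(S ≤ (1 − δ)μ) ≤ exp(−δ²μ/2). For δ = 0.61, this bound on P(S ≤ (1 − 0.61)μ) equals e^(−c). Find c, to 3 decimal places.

47.182

c = δ²μ/2 = 0.61²·253.6/2 = 47.1823.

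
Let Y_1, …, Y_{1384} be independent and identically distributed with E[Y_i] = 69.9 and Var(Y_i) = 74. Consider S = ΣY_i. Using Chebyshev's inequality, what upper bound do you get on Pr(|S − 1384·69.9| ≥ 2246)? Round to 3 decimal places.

Var(S) = n·Var(Y_i) = 1384·74 = 102416.
Chebyshev: Pr(|S − 1384·69.9| ≥ 2246) ≤ Var(S)/2246² = 102416/5044516 = 0.0203.

0.020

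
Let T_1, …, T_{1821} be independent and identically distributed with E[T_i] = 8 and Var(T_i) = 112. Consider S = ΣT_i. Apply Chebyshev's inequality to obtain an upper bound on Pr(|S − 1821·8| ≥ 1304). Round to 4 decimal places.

0.1199

Var(S) = n·Var(T_i) = 1821·112 = 203952.
Chebyshev: Pr(|S − 1821·8| ≥ 1304) ≤ Var(S)/1304² = 203952/1700416 = 0.1199.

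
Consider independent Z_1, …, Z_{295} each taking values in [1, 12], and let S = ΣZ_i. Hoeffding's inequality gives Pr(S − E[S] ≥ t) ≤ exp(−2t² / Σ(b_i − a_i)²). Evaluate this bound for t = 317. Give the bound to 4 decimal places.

0.0036

Σ(b_i − a_i)² = 295·(11)² = 35695.
Exponent = 2·317²/35695 = 5.6304.
Bound = exp(−5.6304) = 0.00359.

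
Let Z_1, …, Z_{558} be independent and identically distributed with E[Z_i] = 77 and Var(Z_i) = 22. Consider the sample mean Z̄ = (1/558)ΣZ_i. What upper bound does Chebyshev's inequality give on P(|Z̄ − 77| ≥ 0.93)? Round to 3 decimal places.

0.046

Var(Z̄) = Var(Z_i)/n = 22/558 = 0.039427.
Chebyshev: P(|Z̄ − 77| ≥ 0.93) ≤ Var(Z̄)/(0.93)² = 22/(558·0.93²) = 0.0456.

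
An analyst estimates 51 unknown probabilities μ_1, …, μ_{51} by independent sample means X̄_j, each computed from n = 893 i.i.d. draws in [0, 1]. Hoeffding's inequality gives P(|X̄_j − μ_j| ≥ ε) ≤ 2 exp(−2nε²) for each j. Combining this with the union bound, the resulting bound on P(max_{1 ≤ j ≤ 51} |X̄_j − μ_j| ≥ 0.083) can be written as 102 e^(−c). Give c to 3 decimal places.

Union bound over the 51 events: P(max_{1 ≤ j ≤ 51} |X̄_j − μ_j| ≥ 0.083) ≤ 51·2·exp(−2nε²) = 102 exp(−2·893·0.083²).
So c = 2·893·0.083² = 12.3038.

12.304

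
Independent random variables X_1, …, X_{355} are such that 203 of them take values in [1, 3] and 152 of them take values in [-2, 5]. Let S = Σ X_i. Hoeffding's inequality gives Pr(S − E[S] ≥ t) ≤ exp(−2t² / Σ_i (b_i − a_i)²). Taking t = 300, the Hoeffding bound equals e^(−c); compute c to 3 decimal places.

21.792

Σ(b_i − a_i)² = 203·2² + 152·7² = 8260.
c = 2t² / 8260 = 2·300² / 8260 = 21.7918.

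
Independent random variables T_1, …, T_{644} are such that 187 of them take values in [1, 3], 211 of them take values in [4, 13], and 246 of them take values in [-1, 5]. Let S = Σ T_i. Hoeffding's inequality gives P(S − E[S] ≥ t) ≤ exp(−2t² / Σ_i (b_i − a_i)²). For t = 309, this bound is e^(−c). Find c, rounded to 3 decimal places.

7.153

Σ(b_i − a_i)² = 187·2² + 211·9² + 246·6² = 26695.
c = 2t² / 26695 = 2·309² / 26695 = 7.1535.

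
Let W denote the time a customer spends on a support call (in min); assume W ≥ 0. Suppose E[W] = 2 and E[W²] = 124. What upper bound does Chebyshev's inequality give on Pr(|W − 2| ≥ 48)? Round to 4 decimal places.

Var(W) = E[W²] − (E[W])² = 124 − 4 = 120.
Chebyshev's inequality: Pr(|W − μ| ≥ t) ≤ Var(W)/t² = 120/2304 = 0.0521.

0.0521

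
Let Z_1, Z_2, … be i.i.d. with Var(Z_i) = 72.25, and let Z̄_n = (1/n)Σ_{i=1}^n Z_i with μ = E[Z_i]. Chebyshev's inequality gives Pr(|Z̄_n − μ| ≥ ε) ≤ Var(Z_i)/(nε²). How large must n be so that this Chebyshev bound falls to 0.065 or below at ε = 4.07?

68

Require 72.25/(n·4.07²) ≤ 0.065, i.e. n ≥ 72.25/(0.065·4.07²) = 67.102.
The smallest integer n is 68.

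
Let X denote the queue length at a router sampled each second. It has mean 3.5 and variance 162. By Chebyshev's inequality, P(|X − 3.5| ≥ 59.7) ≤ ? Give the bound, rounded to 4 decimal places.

0.0455

Chebyshev: P(|X − μ| ≥ t) ≤ Var(X)/t².
Bound = 162 / 3564.09 = 0.0455.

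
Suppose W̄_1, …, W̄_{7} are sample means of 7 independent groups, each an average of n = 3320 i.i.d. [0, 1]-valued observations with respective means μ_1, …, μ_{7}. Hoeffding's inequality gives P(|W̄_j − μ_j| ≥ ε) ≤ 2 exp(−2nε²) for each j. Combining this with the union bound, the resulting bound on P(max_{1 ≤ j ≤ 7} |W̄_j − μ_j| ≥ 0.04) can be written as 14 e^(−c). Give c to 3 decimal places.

Union bound over the 7 events: P(max_{1 ≤ j ≤ 7} |W̄_j − μ_j| ≥ 0.04) ≤ 7·2·exp(−2nε²) = 14 exp(−2·3320·0.04²).
So c = 2·3320·0.04² = 10.6240.

10.624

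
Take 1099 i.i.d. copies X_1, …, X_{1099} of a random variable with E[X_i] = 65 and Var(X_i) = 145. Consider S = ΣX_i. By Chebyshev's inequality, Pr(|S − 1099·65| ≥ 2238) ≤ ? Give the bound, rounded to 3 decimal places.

0.032

Var(S) = n·Var(X_i) = 1099·145 = 159355.
Chebyshev: Pr(|S − 1099·65| ≥ 2238) ≤ Var(S)/2238² = 159355/5008644 = 0.0318.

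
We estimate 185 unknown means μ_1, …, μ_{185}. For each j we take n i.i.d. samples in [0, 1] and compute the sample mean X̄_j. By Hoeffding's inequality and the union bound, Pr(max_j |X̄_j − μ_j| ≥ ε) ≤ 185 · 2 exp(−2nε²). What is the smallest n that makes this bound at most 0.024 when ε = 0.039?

Need 2·185·exp(−2nε²) ≤ 0.024, i.e. exp(−2nε²) ≤ 0.024/370.
So 2nε² ≥ ln(370/0.024) = 9.643204.
Hence n ≥ 9.643204/(2·0.039²) = 3170.021.
The smallest integer n is 3171.

3171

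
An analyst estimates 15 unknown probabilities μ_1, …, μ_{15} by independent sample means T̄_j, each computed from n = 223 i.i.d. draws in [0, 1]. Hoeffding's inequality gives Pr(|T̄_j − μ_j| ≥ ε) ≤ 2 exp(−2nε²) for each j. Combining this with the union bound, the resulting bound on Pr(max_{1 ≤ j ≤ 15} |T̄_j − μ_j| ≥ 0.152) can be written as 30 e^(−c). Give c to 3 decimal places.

10.304

Union bound over the 15 events: Pr(max_{1 ≤ j ≤ 15} |T̄_j − μ_j| ≥ 0.152) ≤ 15·2·exp(−2nε²) = 30 exp(−2·223·0.152²).
So c = 2·223·0.152² = 10.3044.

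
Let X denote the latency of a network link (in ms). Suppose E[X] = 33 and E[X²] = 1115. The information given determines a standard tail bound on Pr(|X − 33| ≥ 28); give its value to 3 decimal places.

0.033

The first two moments determine the variance, so Chebyshev's inequality is the sharpest standard bound available.
Var(X) = E[X²] − (E[X])² = 1115 − 1089 = 26.
Chebyshev's inequality: Pr(|X − μ| ≥ t) ≤ Var(X)/t² = 26/784 = 0.0332.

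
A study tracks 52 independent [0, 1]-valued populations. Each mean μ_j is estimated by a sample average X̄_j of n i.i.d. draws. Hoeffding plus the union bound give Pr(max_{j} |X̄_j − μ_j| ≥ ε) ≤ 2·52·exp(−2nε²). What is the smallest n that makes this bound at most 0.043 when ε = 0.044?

Need 2·52·exp(−2nε²) ≤ 0.043, i.e. exp(−2nε²) ≤ 0.043/104.
So 2nε² ≥ ln(104/0.043) = 7.790946.
Hence n ≥ 7.790946/(2·0.044²) = 2012.124.
The smallest integer n is 2013.

2013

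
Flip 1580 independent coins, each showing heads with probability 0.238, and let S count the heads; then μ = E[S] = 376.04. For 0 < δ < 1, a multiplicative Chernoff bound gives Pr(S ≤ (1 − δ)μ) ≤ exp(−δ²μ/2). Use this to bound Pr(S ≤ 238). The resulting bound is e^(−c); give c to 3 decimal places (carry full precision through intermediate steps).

25.336

Write 238 = (1 − δ)μ, so δ = 1 − 238/376.04 = 0.3670886…
Then the exponent is δ²μ/2 = (μ − 238)²/(2μ) = 25.336456.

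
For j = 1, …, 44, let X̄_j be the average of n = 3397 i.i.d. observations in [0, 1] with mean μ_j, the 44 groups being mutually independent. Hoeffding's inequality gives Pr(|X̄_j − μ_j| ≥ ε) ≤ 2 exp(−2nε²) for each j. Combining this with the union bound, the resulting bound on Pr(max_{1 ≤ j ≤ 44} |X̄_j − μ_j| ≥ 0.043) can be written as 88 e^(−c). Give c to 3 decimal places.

Union bound over the 44 events: Pr(max_{1 ≤ j ≤ 44} |X̄_j − μ_j| ≥ 0.043) ≤ 44·2·exp(−2nε²) = 88 exp(−2·3397·0.043²).
So c = 2·3397·0.043² = 12.5621.

12.562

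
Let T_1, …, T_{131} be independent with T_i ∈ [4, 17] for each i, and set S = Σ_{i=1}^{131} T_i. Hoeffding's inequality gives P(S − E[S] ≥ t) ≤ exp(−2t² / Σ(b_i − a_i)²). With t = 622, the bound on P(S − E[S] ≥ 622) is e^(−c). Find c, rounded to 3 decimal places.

Σ(b_i − a_i)² = 131·(13)² = 22139.
c = 2t²/22139 = 2·622²/22139 = 34.9504.

34.950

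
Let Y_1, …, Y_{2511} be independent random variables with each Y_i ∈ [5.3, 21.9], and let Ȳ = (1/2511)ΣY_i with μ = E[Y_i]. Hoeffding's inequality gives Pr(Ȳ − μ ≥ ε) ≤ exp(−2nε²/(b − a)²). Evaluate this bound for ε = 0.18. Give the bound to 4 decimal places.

Exponent: 2nε²/(b − a)² = 2·2511·0.18² / 16.6² = 0.59048.
Bound = exp(−0.59048) = 0.55406.

0.5541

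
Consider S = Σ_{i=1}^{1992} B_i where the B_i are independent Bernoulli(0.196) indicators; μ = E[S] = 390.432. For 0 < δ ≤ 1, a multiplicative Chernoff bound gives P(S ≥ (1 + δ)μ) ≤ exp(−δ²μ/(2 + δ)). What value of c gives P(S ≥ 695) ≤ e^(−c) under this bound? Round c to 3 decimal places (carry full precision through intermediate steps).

85.461

Write 695 = (1 + δ)μ, so δ = 695/390.432 − 1 = 0.7800795…
Then the exponent is δ²μ/(2 + δ) = (695 − μ)² / (μ·(2 + δ)) = 85.460597.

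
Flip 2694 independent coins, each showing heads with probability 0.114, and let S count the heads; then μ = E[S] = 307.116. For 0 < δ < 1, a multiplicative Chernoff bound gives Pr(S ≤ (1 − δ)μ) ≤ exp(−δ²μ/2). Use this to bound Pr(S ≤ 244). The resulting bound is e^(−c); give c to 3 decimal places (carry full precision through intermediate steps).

6.486

Write 244 = (1 − δ)μ, so δ = 1 − 244/307.116 = 0.2055119…
Then the exponent is δ²μ/2 = (μ − 244)²/(2μ) = 6.485545.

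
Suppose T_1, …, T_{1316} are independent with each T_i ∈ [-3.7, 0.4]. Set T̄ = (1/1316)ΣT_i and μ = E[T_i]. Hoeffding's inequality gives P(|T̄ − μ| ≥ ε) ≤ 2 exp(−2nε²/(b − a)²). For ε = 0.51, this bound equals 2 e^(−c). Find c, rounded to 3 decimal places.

c = 2nε²/(b − a)² = 2·1316·0.51² / 4.1² = 40.7248.

40.725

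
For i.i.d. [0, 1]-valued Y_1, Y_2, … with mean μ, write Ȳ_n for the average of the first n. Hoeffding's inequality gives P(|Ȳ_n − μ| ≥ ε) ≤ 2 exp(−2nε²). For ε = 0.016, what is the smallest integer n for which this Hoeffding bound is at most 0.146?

Require 2·exp(−2nε²) ≤ 0.146, i.e. 2nε² ≥ ln(2/0.146) = 2.617296.
So n ≥ 2.617296 / (2·0.016²) = 5111.906.
The smallest integer n is 5112.

5112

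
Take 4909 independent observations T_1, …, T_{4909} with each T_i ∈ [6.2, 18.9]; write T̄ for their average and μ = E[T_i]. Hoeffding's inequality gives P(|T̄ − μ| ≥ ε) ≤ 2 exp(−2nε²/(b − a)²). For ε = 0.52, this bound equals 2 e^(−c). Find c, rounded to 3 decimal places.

c = 2nε²/(b − a)² = 2·4909·0.52² / 12.7² = 16.4597.

16.460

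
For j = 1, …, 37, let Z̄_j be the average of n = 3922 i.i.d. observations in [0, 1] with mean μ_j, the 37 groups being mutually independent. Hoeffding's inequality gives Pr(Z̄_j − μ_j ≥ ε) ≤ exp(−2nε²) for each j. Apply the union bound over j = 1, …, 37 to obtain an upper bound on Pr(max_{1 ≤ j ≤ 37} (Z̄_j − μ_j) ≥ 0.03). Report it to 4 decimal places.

0.0318

Per-experiment Hoeffding bound: exp(−2·3922·0.03²) = exp(−7.05960) = 0.00085912.
Union bound over 37 events: 37·0.00085912 = 0.03179.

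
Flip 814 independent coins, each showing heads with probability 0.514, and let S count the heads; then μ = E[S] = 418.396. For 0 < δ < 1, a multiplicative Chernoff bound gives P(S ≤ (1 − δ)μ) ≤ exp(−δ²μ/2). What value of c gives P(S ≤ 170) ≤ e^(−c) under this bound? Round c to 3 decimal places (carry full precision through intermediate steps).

73.735

Write 170 = (1 − δ)μ, so δ = 1 − 170/418.396 = 0.5936864…
Then the exponent is δ²μ/2 = (μ − 170)²/(2μ) = 73.734659.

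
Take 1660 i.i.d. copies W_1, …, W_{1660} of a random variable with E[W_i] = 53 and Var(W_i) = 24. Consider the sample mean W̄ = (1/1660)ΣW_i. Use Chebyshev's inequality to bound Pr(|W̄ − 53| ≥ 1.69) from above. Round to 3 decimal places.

0.005

Var(W̄) = Var(W_i)/n = 24/1660 = 0.014458.
Chebyshev: Pr(|W̄ − 53| ≥ 1.69) ≤ Var(W̄)/(1.69)² = 24/(1660·1.69²) = 0.0051.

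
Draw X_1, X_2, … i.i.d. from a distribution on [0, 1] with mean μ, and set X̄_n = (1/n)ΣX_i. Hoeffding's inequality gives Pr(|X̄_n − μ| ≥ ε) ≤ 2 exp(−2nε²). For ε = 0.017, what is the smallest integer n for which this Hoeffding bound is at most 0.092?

Require 2·exp(−2nε²) ≤ 0.092, i.e. 2nε² ≥ ln(2/0.092) = 3.079114.
So n ≥ 3.079114 / (2·0.017²) = 5327.187.
The smallest integer n is 5328.

5328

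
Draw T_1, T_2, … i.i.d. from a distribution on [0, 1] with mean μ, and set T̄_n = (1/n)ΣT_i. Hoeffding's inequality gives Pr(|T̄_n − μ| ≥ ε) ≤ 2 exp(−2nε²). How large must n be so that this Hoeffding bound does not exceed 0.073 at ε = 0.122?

112

Require 2·exp(−2nε²) ≤ 0.073, i.e. 2nε² ≥ ln(2/0.073) = 3.310443.
So n ≥ 3.310443 / (2·0.122²) = 111.208.
The smallest integer n is 112.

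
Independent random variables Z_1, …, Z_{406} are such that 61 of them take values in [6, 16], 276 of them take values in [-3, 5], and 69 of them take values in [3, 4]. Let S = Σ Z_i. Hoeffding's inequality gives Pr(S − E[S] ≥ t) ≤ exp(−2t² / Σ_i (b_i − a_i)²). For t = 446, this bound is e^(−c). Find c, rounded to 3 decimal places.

Σ(b_i − a_i)² = 61·10² + 276·8² + 69·1² = 23833.
c = 2t² / 23833 = 2·446² / 23833 = 16.6925.

16.692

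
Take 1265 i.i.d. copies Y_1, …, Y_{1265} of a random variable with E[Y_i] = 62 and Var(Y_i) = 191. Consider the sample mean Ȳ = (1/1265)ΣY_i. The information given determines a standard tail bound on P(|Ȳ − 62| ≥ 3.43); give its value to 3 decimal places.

With mean and variance of each term known, Chebyshev's inequality bounds the deviation of the sum (or sample mean).
Var(Ȳ) = Var(Y_i)/n = 191/1265 = 0.15099.
Chebyshev: P(|Ȳ − 62| ≥ 3.43) ≤ Var(Ȳ)/(3.43)² = 191/(1265·3.43²) = 0.0128.

0.013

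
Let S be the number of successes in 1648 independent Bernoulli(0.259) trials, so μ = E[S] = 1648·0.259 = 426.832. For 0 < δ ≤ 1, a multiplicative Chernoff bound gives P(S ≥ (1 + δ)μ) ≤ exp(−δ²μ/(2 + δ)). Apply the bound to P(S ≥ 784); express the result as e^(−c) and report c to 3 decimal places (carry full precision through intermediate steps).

Write 784 = (1 + δ)μ, so δ = 784/426.832 − 1 = 0.8367882…
Then the exponent is δ²μ/(2 + δ) = (784 − μ)² / (μ·(2 + δ)) = 105.356466.

105.356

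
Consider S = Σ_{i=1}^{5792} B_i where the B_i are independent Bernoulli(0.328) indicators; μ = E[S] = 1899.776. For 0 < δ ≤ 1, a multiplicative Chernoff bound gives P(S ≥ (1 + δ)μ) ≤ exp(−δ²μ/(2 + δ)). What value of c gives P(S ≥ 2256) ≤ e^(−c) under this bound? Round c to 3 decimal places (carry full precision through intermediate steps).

Write 2256 = (1 + δ)μ, so δ = 2256/1899.776 − 1 = 0.1875084…
Then the exponent is δ²μ/(2 + δ) = (2256 − μ)² / (μ·(2 + δ)) = 30.534740.

30.535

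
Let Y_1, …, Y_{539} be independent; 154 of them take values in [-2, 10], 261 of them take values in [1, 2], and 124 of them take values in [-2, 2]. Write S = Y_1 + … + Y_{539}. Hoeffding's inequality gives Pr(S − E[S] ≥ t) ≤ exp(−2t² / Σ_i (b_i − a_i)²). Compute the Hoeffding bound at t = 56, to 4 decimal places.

Σ(b_i − a_i)² = 154·12² + 261·1² + 124·4² = 24421.
Exponent = 2·56² / 24421 = 0.25683.
Bound = exp(−0.25683) = 0.77350.

0.7735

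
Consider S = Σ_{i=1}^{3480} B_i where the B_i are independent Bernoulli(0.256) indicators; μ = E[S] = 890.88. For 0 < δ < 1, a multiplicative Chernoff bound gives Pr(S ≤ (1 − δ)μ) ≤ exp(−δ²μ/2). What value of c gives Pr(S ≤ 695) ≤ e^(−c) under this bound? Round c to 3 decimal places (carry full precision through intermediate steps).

Write 695 = (1 − δ)μ, so δ = 1 − 695/890.88 = 0.2198725…
Then the exponent is δ²μ/2 = (μ − 695)²/(2μ) = 21.534311.

21.534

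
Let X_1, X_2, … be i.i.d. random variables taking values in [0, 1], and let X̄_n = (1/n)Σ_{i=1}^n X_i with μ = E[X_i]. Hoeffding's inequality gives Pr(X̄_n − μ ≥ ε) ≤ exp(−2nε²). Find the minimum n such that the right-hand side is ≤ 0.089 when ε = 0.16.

48

Require exp(−2nε²) ≤ 0.089, i.e. 2nε² ≥ ln(1/0.089) = 2.419119.
So n ≥ 2.419119 / (2·0.16²) = 47.248.
The smallest integer n is 48.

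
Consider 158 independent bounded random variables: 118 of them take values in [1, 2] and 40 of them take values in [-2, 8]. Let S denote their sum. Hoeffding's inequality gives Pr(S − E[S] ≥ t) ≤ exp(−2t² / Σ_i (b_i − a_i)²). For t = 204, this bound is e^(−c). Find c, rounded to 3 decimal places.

20.212

Σ(b_i − a_i)² = 118·1² + 40·10² = 4118.
c = 2t² / 4118 = 2·204² / 4118 = 20.2118.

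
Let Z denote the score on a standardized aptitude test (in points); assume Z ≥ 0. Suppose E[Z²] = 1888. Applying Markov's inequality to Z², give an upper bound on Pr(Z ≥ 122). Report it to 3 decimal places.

0.127

Since Z ≥ 0, the event {Z ≥ 122} is the same as {Z² ≥ 14884}.
Markov's inequality applied to Z² gives Pr(Z² ≥ 14884) ≤ E[Z²]/14884 = 1888/14884 = 0.1268.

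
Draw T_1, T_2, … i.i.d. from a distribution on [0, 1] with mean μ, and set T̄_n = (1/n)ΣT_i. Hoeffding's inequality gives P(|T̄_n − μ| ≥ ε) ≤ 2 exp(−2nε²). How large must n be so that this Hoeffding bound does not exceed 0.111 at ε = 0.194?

39

Require 2·exp(−2nε²) ≤ 0.111, i.e. 2nε² ≥ ln(2/0.111) = 2.891372.
So n ≥ 2.891372 / (2·0.194²) = 38.412.
The smallest integer n is 39.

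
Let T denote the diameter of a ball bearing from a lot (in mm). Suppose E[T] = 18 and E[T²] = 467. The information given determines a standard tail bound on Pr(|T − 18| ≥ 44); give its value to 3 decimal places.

0.074

The first two moments determine the variance, so Chebyshev's inequality is the sharpest standard bound available.
Var(T) = E[T²] − (E[T])² = 467 − 324 = 143.
Chebyshev's inequality: Pr(|T − μ| ≥ t) ≤ Var(T)/t² = 143/1936 = 0.0739.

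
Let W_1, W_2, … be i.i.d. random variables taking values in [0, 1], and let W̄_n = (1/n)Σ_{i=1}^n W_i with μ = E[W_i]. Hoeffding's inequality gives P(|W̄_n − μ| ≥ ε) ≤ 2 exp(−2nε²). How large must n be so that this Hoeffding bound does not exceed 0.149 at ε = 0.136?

71

Require 2·exp(−2nε²) ≤ 0.149, i.e. 2nε² ≥ ln(2/0.149) = 2.596956.
So n ≥ 2.596956 / (2·0.136²) = 70.203.
The smallest integer n is 71.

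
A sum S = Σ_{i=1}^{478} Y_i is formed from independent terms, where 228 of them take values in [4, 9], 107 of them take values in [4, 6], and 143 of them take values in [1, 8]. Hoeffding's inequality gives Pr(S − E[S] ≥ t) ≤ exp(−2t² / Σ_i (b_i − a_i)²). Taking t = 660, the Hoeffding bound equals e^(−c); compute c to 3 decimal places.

66.327

Σ(b_i − a_i)² = 228·5² + 107·2² + 143·7² = 13135.
c = 2t² / 13135 = 2·660² / 13135 = 66.3266.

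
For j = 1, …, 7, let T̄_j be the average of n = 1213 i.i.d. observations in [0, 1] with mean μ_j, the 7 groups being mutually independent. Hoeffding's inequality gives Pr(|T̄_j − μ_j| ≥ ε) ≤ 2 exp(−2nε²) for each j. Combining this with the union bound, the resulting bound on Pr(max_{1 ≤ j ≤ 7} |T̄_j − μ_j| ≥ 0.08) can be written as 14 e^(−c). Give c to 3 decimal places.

15.526

Union bound over the 7 events: Pr(max_{1 ≤ j ≤ 7} |T̄_j − μ_j| ≥ 0.08) ≤ 7·2·exp(−2nε²) = 14 exp(−2·1213·0.08²).
So c = 2·1213·0.08² = 15.5264.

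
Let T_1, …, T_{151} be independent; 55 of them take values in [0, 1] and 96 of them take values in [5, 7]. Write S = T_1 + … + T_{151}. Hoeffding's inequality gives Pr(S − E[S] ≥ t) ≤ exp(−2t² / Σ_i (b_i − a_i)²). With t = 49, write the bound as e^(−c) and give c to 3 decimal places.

Σ(b_i − a_i)² = 55·1² + 96·2² = 439.
c = 2t² / 439 = 2·49² / 439 = 10.9385.

10.938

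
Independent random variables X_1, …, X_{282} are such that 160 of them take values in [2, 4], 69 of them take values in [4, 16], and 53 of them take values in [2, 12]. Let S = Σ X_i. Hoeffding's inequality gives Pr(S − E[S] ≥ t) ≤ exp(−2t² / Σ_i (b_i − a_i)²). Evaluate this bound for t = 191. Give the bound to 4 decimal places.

0.0101

Σ(b_i − a_i)² = 160·2² + 69·12² + 53·10² = 15876.
Exponent = 2·191² / 15876 = 4.59574.
Bound = exp(−4.59574) = 0.01009.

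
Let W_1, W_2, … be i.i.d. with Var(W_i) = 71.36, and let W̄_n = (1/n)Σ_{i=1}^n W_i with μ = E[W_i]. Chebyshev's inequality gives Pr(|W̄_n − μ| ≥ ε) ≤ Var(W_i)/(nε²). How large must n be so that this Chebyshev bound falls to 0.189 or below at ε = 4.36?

20

Require 71.36/(n·4.36²) ≤ 0.189, i.e. n ≥ 71.36/(0.189·4.36²) = 19.862.
The smallest integer n is 20.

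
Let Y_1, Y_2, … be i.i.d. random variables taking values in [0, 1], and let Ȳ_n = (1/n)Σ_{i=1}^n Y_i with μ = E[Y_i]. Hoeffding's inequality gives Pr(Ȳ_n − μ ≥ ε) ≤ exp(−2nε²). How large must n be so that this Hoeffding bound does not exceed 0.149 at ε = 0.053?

339

Require exp(−2nε²) ≤ 0.149, i.e. 2nε² ≥ ln(1/0.149) = 1.903809.
So n ≥ 1.903809 / (2·0.053²) = 338.877.
The smallest integer n is 339.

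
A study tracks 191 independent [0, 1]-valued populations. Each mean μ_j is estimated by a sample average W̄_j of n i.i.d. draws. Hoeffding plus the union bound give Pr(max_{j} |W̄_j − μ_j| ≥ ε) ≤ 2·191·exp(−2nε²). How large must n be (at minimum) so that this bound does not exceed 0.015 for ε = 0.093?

587

Need 2·191·exp(−2nε²) ≤ 0.015, i.e. exp(−2nε²) ≤ 0.015/382.
So 2nε² ≥ ln(382/0.015) = 10.145126.
Hence n ≥ 10.145126/(2·0.093²) = 586.491.
The smallest integer n is 587.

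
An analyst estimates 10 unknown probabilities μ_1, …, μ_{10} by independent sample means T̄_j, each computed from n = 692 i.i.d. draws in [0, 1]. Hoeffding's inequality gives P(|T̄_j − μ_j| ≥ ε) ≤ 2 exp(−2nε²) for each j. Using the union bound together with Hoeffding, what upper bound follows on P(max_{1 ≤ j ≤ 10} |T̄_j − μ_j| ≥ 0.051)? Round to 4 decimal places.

Per-experiment Hoeffding bound: 2·exp(−2·692·0.051²) = 2·exp(−3.59978) = 0.054659.
Union bound over 10 events: 10·0.054659 = 0.54659.

0.5466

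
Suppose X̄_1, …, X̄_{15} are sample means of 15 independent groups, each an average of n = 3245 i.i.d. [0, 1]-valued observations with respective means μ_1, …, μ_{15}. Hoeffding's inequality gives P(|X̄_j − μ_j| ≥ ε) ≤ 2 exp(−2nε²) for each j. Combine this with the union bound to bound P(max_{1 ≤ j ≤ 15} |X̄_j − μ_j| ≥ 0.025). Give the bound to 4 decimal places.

Per-experiment Hoeffding bound: 2·exp(−2·3245·0.025²) = 2·exp(−4.05625) = 0.034628.
Union bound over 15 events: 15·0.034628 = 0.51941.

0.5194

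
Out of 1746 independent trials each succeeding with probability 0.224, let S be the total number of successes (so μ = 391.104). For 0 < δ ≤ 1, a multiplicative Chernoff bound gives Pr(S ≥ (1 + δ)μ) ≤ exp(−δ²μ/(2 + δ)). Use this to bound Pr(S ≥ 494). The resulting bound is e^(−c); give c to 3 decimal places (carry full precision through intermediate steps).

Write 494 = (1 + δ)μ, so δ = 494/391.104 − 1 = 0.2630911…
Then the exponent is δ²μ/(2 + δ) = (494 − μ)² / (μ·(2 + δ)) = 11.961969.

11.962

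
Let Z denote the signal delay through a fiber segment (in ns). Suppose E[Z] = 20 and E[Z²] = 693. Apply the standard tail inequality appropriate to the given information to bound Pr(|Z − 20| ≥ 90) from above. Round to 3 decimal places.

0.036

The first two moments determine the variance, so Chebyshev's inequality is the sharpest standard bound available.
Var(Z) = E[Z²] − (E[Z])² = 693 − 400 = 293.
Chebyshev's inequality: Pr(|Z − μ| ≥ t) ≤ Var(Z)/t² = 293/8100 = 0.0362.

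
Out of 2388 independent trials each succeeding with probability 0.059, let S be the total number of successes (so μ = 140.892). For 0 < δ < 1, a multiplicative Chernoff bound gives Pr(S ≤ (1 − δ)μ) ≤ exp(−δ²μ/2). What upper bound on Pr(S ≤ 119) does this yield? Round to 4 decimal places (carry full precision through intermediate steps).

Write 119 = (1 − δ)μ, so δ = 1 − 119/140.892 = 0.1553814…
Then the exponent is δ²μ/2 = (μ − 119)²/(2μ) = 1.700805.
Bound = exp(−1.700805) = 0.18254.

0.1825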